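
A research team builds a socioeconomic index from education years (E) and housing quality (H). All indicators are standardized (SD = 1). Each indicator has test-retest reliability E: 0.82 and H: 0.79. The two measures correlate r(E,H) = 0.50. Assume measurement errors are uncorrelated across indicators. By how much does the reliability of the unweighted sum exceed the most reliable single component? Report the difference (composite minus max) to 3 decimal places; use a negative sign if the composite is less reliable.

Var(sum) = 2 + 1 = 3; true-score variance = 1.61 + 1 = 2.61; composite reliability = 0.8700.
Max component reliability = 0.8200.
Difference = 0.8700 − 0.8200 = 0.050.

0.050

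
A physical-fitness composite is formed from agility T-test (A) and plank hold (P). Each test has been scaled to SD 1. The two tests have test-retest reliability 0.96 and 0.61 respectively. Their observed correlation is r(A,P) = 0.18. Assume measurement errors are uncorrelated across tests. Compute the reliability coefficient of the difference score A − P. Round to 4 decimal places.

0.7378

Var(A−P) = 1 + 1 − 2·0.18 = 2 − 0.36 = 1.64.
With uncorrelated errors the cross-covariances are all true-score covariance, so they carry over unchanged; only the diagonal terms shrink to ρᵢσᵢ².
True-score variance = [0.96 + 0.61] − 0.36 = 1.57 − 0.36 = 1.21.
Reliability = 1.21 / 1.64 = 0.7378.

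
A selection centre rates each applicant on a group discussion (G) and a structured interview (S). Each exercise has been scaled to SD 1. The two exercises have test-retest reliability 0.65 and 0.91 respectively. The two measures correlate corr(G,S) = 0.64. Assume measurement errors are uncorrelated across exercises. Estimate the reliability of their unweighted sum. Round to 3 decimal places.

0.866

Var(G+S) = 2 + 2·[0.64] = 2 + 1.28 = 3.28.
With uncorrelated errors the cross-covariances are all true-score covariance, so they carry over unchanged; only the diagonal terms shrink to ρᵢσᵢ².
True-score variance = [0.65 + 0.91] + 1.28 = 1.56 + 1.28 = 2.84.
Reliability = 2.84 / 3.28 = 0.866.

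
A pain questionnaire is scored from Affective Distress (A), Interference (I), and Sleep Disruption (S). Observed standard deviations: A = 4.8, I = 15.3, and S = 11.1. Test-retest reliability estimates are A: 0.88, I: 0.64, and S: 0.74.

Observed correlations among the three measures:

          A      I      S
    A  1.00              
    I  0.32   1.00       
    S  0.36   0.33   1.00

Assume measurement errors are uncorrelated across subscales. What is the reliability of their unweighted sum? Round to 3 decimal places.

0.794

Var(A+I+S) = 4.8² + 15.3² + 11.1² + 2·[4.8·15.3·0.32 + 4.8·11.1·0.36 + 15.3·11.1·0.33] = 380.34 + 197.451 = 577.791.
Because errors are independent across components, Cov(Tᵢ,Tⱼ) = Cov(Xᵢ,Xⱼ); the off-diagonal part of the true-score variance is the same as above.
True-score variance = [4.8²·0.88 + 15.3²·0.64 + 11.1²·0.74] + 197.451 = 261.268 + 197.451 = 458.719.
Reliability = 458.719 / 577.791 = 0.794.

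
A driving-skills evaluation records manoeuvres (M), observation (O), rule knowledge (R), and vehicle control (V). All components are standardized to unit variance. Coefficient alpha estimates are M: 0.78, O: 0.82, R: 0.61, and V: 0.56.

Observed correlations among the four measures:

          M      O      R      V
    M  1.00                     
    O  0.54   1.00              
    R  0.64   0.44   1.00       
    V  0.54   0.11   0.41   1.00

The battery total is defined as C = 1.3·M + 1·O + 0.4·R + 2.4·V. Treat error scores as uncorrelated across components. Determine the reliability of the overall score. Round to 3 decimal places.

0.800

Var(C) = 1.3² + 1 + 0.4² + 2.4² + 2·[1.3·0.54 + 0.52·0.64 + 3.12·0.54 + 0.4·0.44 + 2.4·0.11 + 0.96·0.41] = 8.61 + 7.1064 = 15.7164.
Because errors are independent across components, Cov(Tᵢ,Tⱼ) = Cov(Xᵢ,Xⱼ); the off-diagonal part of the true-score variance is the same as above.
True-score variance = [1.3²·0.78 + 0.82 + 0.4²·0.61 + 2.4²·0.56] + 7.1064 = 5.4614 + 7.1064 = 12.5678.
Reliability = 12.5678 / 15.7164 = 0.800.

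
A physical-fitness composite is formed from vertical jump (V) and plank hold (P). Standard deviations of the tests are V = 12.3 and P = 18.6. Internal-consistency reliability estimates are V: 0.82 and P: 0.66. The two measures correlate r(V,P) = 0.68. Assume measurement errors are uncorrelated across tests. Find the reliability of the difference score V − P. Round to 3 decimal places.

0.222

Var(V−P) = 12.3² + 18.6² − 2·12.3·18.6·0.68 = 497.25 − 311.141 = 186.109.
Under uncorrelated errors the observed covariances equal the true-score covariances, so only the own-variance terms attenuate.
True-score variance = [12.3²·0.82 + 18.6²·0.66] − 311.141 = 352.391 − 311.141 = 41.2506.
Reliability = 41.2506 / 186.109 = 0.222.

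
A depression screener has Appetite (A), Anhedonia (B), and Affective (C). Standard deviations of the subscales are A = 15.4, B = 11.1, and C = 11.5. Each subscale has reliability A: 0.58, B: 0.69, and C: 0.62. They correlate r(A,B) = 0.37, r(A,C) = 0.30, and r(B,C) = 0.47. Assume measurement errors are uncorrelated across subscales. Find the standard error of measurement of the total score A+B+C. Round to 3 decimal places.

Var(total) = 492.62 + 352.747 = 845.367.
True-score variance = 304.563 + 352.747 = 657.309, so reliability = 0.7775.
Error variance = 845.367 − 657.309 = 188.057; SEM = √188.057 = 13.713.

13.713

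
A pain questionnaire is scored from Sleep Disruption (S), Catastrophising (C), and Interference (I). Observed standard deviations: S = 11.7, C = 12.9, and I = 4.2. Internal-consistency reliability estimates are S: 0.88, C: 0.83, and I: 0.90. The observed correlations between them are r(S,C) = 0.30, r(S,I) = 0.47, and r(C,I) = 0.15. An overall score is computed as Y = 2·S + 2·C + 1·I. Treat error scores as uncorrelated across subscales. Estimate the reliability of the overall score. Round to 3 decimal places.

Var(Y) = 2²·11.7² + 2²·12.9² + 4.2² + 2·[4·11.7·12.9·0.30 + 2·11.7·4.2·0.47 + 2·12.9·4.2·0.15] = 1230.84 + 487.123 = 1717.96.
With uncorrelated errors the cross-covariances are all true-score covariance, so they carry over unchanged; only the diagonal terms shrink to ρᵢσᵢ².
True-score variance = [2²·11.7²·0.88 + 2²·12.9²·0.83 + 4.2²·0.90] + 487.123 = 1050.21 + 487.123 = 1537.33.
Reliability = 1537.33 / 1717.96 = 0.895.

0.895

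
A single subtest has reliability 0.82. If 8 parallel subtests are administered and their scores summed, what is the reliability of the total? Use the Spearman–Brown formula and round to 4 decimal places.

0.9733

ρ_k = kρ / (1 + (k−1)ρ) = 8·0.82 / (1 + 7·0.82) = 6.560 / 6.740 = 0.9733.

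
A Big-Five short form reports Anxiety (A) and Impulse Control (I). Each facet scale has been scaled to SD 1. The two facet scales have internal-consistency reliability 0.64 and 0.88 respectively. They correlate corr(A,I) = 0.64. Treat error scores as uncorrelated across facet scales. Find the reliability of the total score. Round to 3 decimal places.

Var(A+I) = 2 + 2·[0.64] = 2 + 1.28 = 3.28.
With uncorrelated errors the cross-covariances are all true-score covariance, so they carry over unchanged; only the diagonal terms shrink to ρᵢσᵢ².
True-score variance = [0.64 + 0.88] + 1.28 = 1.52 + 1.28 = 2.8.
Reliability = 2.8 / 3.28 = 0.854.

0.854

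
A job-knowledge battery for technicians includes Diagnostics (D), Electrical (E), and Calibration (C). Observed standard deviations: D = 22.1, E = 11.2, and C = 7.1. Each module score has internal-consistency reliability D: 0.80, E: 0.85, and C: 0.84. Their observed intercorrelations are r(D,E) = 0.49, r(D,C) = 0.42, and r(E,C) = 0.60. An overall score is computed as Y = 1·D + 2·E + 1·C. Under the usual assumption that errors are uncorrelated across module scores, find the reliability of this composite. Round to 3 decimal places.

0.902

Var(Y) = 22.1² + 2²·11.2² + 7.1² + 2·[2·22.1·11.2·0.49 + 22.1·7.1·0.42 + 2·11.2·7.1·0.60] = 1040.58 + 807.792 = 1848.37.
Because errors are independent across components, Cov(Tᵢ,Tⱼ) = Cov(Xᵢ,Xⱼ); the off-diagonal part of the true-score variance is the same as above.
True-score variance = [22.1²·0.80 + 2²·11.2²·0.85 + 7.1²·0.84] + 807.792 = 859.568 + 807.792 = 1667.36.
Reliability = 1667.36 / 1848.37 = 0.902.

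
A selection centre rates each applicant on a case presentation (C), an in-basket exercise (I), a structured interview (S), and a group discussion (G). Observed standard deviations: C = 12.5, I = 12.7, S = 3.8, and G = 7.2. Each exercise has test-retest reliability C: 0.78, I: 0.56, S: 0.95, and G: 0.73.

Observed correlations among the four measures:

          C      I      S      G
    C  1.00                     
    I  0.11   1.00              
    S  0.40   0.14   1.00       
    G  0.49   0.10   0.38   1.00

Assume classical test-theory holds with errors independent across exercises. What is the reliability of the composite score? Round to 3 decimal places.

Var(C+I+S+G) = 12.5² + 12.7² + 3.8² + 7.2² + 2·[12.5·12.7·0.11 + 12.5·3.8·0.40 + 12.5·7.2·0.49 + 12.7·3.8·0.14 + 12.7·7.2·0.10 + 3.8·7.2·0.38] = 383.82 + 213.719 = 597.539.
With uncorrelated errors the cross-covariances are all true-score covariance, so they carry over unchanged; only the diagonal terms shrink to ρᵢσᵢ².
True-score variance = [12.5²·0.78 + 12.7²·0.56 + 3.8²·0.95 + 7.2²·0.73] + 213.719 = 263.759 + 213.719 = 477.478.
Reliability = 477.478 / 597.539 = 0.799.

0.799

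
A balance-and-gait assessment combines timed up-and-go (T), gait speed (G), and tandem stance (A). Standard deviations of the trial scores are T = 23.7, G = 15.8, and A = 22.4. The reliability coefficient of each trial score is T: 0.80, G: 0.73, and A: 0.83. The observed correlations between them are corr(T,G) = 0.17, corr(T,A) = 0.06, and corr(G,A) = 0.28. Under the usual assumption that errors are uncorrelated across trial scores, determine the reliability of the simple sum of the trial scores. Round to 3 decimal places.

Var(T+G+A) = 23.7² + 15.8² + 22.4² + 2·[23.7·15.8·0.17 + 23.7·22.4·0.06 + 15.8·22.4·0.28] = 1313.09 + 389.217 = 1702.31.
Under uncorrelated errors the observed covariances equal the true-score covariances, so only the own-variance terms attenuate.
True-score variance = [23.7²·0.80 + 15.8²·0.73 + 22.4²·0.83] + 389.217 = 1048.05 + 389.217 = 1437.27.
Reliability = 1437.27 / 1702.31 = 0.844.

0.844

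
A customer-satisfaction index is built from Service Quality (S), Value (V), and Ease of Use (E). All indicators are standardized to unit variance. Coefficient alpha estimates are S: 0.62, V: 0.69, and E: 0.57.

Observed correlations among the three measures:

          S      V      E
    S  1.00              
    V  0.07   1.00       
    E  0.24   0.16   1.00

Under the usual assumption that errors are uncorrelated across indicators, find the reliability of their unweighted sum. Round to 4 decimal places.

0.7157

Var(S+V+E) = 3 + 2·[0.07 + 0.24 + 0.16] = 3 + 0.94 = 3.94.
Because errors are independent across components, Cov(Tᵢ,Tⱼ) = Cov(Xᵢ,Xⱼ); the off-diagonal part of the true-score variance is the same as above.
True-score variance = [0.62 + 0.69 + 0.57] + 0.94 = 1.88 + 0.94 = 2.82.
Reliability = 2.82 / 3.94 = 0.7157.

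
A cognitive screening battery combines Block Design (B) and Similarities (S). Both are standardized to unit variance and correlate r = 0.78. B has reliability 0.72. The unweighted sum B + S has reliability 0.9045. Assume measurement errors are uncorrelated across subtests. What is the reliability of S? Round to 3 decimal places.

Var(B+S) = 2 + 2·0.78 = 3.560.
True-score variance = ρ_B + ρ_S + 2·0.78, so 0.9045 = (0.72 + ρ_S + 1.56) / 3.560.
ρ_S = 0.9045·3.560 − 0.72 − 1.56 = 0.940.

0.940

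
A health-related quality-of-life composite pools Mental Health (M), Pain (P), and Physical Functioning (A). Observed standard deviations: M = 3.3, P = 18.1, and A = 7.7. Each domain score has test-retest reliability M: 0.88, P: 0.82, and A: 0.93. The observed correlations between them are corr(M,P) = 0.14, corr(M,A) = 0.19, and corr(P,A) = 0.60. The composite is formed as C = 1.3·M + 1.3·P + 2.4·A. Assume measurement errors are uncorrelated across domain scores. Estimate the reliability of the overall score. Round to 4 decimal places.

0.9158

Var(C) = 1.3²·3.3² + 1.3²·18.1² + 2.4²·7.7² + 2·[1.69·3.3·18.1·0.14 + 3.12·3.3·7.7·0.19 + 3.12·18.1·7.7·0.60] = 913.575 + 580.192 = 1493.77.
With uncorrelated errors the cross-covariances are all true-score covariance, so they carry over unchanged; only the diagonal terms shrink to ρᵢσᵢ².
True-score variance = [1.3²·3.3²·0.88 + 1.3²·18.1²·0.82 + 2.4²·7.7²·0.93] + 580.192 = 787.802 + 580.192 = 1367.99.
Reliability = 1367.99 / 1493.77 = 0.9158.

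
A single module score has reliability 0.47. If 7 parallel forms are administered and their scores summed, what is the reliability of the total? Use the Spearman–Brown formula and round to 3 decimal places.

ρ_k = kρ / (1 + (k−1)ρ) = 7·0.47 / (1 + 6·0.47) = 3.290 / 3.820 = 0.861.

0.861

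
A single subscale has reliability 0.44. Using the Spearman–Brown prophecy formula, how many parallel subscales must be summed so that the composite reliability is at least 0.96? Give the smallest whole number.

31

k ≥ ρ*(1−ρ₁)/(ρ₁(1−ρ*)) = 0.96·0.56 / (0.44·0.04) = 30.545.
Smallest integer k = 31.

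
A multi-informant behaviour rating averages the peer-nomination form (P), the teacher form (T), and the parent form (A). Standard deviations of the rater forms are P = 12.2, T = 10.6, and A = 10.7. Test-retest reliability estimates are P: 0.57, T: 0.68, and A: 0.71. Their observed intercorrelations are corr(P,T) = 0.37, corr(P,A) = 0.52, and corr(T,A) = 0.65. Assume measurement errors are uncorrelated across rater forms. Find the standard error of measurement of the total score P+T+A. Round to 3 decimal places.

Var(total) = 375.69 + 378.904 = 754.594.
True-score variance = 242.531 + 378.904 = 621.436, so reliability = 0.8235.
Error variance = 754.594 − 621.436 = 133.159; SEM = √133.159 = 11.539.

11.539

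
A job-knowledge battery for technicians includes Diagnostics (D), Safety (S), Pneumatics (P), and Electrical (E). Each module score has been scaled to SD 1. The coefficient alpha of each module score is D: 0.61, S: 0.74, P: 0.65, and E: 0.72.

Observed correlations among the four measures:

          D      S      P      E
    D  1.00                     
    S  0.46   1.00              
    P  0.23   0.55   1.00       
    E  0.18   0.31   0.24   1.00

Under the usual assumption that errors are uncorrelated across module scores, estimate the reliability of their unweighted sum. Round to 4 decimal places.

Var(D+S+P+E) = 4 + 2·[0.46 + 0.23 + 0.18 + 0.55 + 0.31 + 0.24] = 4 + 3.94 = 7.94.
Because errors are independent across components, Cov(Tᵢ,Tⱼ) = Cov(Xᵢ,Xⱼ); the off-diagonal part of the true-score variance is the same as above.
True-score variance = [0.61 + 0.74 + 0.65 + 0.72] + 3.94 = 2.72 + 3.94 = 6.66.
Reliability = 6.66 / 7.94 = 0.8388.

0.8388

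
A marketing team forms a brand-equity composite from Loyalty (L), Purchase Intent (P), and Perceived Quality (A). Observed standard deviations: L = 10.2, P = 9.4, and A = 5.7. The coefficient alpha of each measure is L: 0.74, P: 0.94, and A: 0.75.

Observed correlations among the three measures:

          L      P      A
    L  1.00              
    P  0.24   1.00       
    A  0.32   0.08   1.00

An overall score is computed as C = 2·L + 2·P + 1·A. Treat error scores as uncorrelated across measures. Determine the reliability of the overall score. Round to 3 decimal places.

0.872

Var(C) = 2²·10.2² + 2²·9.4² + 5.7² + 2·[4·10.2·9.4·0.24 + 2·10.2·5.7·0.32 + 2·9.4·5.7·0.08] = 802.09 + 275.654 = 1077.74.
Under uncorrelated errors the observed covariances equal the true-score covariances, so only the own-variance terms attenuate.
True-score variance = [2²·10.2²·0.74 + 2²·9.4²·0.94 + 5.7²·0.75] + 275.654 = 664.559 + 275.654 = 940.214.
Reliability = 940.214 / 1077.74 = 0.872.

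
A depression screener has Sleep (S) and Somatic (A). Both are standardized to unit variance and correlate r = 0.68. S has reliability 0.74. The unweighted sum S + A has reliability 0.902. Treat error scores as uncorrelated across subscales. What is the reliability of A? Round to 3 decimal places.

0.931

Var(S+A) = 2 + 2·0.68 = 3.360.
True-score variance = ρ_S + ρ_A + 2·0.68, so 0.902 = (0.74 + ρ_A + 1.36) / 3.360.
ρ_A = 0.902·3.360 − 0.74 − 1.36 = 0.931.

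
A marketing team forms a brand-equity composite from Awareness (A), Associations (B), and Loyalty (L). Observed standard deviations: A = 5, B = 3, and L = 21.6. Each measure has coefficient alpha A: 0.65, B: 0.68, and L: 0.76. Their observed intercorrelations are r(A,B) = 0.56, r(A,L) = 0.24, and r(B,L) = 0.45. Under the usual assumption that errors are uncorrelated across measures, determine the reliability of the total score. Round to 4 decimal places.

0.8030

Var(A+B+L) = 5² + 3² + 21.6² + 2·[5·3·0.56 + 5·21.6·0.24 + 3·21.6·0.45] = 500.56 + 126.96 = 627.52.
Because errors are independent across components, Cov(Tᵢ,Tⱼ) = Cov(Xᵢ,Xⱼ); the off-diagonal part of the true-score variance is the same as above.
True-score variance = [5²·0.65 + 3²·0.68 + 21.6²·0.76] + 126.96 = 376.956 + 126.96 = 503.916.
Reliability = 503.916 / 627.52 = 0.8030.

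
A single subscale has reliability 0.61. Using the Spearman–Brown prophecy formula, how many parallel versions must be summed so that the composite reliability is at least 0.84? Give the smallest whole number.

k ≥ ρ*(1−ρ₁)/(ρ₁(1−ρ*)) = 0.84·0.39 / (0.61·0.16) = 3.357.
Smallest integer k = 4.

4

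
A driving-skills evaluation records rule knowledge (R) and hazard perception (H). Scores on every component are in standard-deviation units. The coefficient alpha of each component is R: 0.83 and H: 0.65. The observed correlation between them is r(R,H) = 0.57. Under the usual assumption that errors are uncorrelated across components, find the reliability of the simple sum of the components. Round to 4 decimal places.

Var(R+H) = 2 + 2·[0.57] = 2 + 1.14 = 3.14.
Under uncorrelated errors the observed covariances equal the true-score covariances, so only the own-variance terms attenuate.
True-score variance = [0.83 + 0.65] + 1.14 = 1.48 + 1.14 = 2.62.
Reliability = 2.62 / 3.14 = 0.8344.

0.8344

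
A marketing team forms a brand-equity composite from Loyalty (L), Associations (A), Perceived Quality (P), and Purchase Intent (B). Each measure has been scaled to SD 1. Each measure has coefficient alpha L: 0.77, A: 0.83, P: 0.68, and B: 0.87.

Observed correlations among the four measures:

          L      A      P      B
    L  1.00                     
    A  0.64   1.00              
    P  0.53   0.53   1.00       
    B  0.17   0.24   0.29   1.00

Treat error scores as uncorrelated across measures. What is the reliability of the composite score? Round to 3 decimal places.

0.903

Var(L+A+P+B) = 4 + 2·[0.64 + 0.53 + 0.17 + 0.53 + 0.24 + 0.29] = 4 + 4.8 = 8.8.
With uncorrelated errors the cross-covariances are all true-score covariance, so they carry over unchanged; only the diagonal terms shrink to ρᵢσᵢ².
True-score variance = [0.77 + 0.83 + 0.68 + 0.87] + 4.8 = 3.15 + 4.8 = 7.95.
Reliability = 7.95 / 8.8 = 0.903.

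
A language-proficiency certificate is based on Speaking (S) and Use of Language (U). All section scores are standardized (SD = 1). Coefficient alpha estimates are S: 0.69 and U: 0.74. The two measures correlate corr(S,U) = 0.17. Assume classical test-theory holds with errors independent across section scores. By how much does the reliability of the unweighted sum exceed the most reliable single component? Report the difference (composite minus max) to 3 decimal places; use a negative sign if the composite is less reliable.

Var(sum) = 2 + 0.34 = 2.34; true-score variance = 1.43 + 0.34 = 1.77; composite reliability = 0.7564.
Max component reliability = 0.7400.
Difference = 0.7564 − 0.7400 = 0.016.

0.016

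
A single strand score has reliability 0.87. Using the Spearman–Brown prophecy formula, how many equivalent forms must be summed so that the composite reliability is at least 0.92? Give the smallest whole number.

2

k ≥ ρ*(1−ρ₁)/(ρ₁(1−ρ*)) = 0.92·0.13 / (0.87·0.08) = 1.718.
Smallest integer k = 2.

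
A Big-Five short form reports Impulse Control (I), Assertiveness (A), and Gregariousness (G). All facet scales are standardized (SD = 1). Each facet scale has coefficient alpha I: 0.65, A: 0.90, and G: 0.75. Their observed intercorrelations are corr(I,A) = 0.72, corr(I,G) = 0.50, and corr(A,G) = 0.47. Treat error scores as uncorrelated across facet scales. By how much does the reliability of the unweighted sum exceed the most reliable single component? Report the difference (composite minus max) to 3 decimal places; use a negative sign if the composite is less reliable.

-0.010

Var(sum) = 3 + 3.38 = 6.38; true-score variance = 2.3 + 3.38 = 5.68; composite reliability = 0.8903.
Max component reliability = 0.9000.
Difference = 0.8903 − 0.9000 = -0.010.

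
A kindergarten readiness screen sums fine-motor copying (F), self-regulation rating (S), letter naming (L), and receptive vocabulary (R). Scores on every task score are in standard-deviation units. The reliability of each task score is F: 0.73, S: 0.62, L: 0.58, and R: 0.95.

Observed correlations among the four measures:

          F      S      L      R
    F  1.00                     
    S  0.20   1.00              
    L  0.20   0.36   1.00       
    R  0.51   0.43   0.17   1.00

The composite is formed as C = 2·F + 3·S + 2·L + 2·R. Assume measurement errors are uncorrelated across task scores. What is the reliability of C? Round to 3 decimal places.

Var(C) = 2² + 3² + 2² + 2² + 2·[6·0.20 + 4·0.20 + 4·0.51 + 6·0.36 + 6·0.43 + 4·0.17] = 21 + 18.92 = 39.92.
Because errors are independent across components, Cov(Tᵢ,Tⱼ) = Cov(Xᵢ,Xⱼ); the off-diagonal part of the true-score variance is the same as above.
True-score variance = [2²·0.73 + 3²·0.62 + 2²·0.58 + 2²·0.95] + 18.92 = 14.62 + 18.92 = 33.54.
Reliability = 33.54 / 39.92 = 0.840.

0.840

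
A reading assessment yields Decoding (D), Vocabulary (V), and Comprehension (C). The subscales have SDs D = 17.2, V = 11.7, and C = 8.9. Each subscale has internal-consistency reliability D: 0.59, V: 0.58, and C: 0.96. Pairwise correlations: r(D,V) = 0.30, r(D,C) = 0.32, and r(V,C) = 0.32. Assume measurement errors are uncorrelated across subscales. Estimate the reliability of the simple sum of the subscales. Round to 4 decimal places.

0.7718

Var(D+V+C) = 17.2² + 11.7² + 8.9² + 2·[17.2·11.7·0.30 + 17.2·8.9·0.32 + 11.7·8.9·0.32] = 511.94 + 285.358 = 797.298.
Under uncorrelated errors the observed covariances equal the true-score covariances, so only the own-variance terms attenuate.
True-score variance = [17.2²·0.59 + 11.7²·0.58 + 8.9²·0.96] + 285.358 = 329.983 + 285.358 = 615.342.
Reliability = 615.342 / 797.298 = 0.7718.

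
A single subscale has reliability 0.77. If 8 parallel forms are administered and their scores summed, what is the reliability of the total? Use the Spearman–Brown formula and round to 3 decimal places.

0.964

ρ_k = kρ / (1 + (k−1)ρ) = 8·0.77 / (1 + 7·0.77) = 6.160 / 6.390 = 0.964.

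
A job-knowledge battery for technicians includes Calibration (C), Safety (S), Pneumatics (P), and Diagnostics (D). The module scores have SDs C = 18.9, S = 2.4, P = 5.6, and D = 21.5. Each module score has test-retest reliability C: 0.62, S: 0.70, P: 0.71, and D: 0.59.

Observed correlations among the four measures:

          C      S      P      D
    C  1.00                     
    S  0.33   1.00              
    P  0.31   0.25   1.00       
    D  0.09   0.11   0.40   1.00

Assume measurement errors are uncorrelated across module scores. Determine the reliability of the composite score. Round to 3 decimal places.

Var(C+S+P+D) = 18.9² + 2.4² + 5.6² + 21.5² + 2·[18.9·2.4·0.33 + 18.9·5.6·0.31 + 18.9·21.5·0.09 + 2.4·5.6·0.25 + 2.4·21.5·0.11 + 5.6·21.5·0.40] = 856.58 + 283.093 = 1139.67.
With uncorrelated errors the cross-covariances are all true-score covariance, so they carry over unchanged; only the diagonal terms shrink to ρᵢσᵢ².
True-score variance = [18.9²·0.62 + 2.4²·0.70 + 5.6²·0.71 + 21.5²·0.59] + 283.093 = 520.495 + 283.093 = 803.589.
Reliability = 803.589 / 1139.67 = 0.705.

0.705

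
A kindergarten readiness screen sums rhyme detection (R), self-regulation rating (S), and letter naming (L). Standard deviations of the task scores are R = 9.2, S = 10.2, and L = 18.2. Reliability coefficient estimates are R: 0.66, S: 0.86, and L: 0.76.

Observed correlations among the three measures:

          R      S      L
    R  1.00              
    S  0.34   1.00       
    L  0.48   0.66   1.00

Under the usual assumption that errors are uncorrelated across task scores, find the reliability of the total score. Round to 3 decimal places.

Var(R+S+L) = 9.2² + 10.2² + 18.2² + 2·[9.2·10.2·0.34 + 9.2·18.2·0.48 + 10.2·18.2·0.66] = 519.92 + 469.598 = 989.518.
Under uncorrelated errors the observed covariances equal the true-score covariances, so only the own-variance terms attenuate.
True-score variance = [9.2²·0.66 + 10.2²·0.86 + 18.2²·0.76] + 469.598 = 397.079 + 469.598 = 866.678.
Reliability = 866.678 / 989.518 = 0.876.

0.876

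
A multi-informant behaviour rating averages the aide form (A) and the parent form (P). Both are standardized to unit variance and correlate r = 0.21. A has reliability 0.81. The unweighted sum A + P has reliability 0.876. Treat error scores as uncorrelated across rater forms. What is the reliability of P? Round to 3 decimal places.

0.890

Var(A+P) = 2 + 2·0.21 = 2.420.
True-score variance = ρ_A + ρ_P + 2·0.21, so 0.876 = (0.81 + ρ_P + 0.42) / 2.420.
ρ_P = 0.876·2.420 − 0.81 − 0.42 = 0.890.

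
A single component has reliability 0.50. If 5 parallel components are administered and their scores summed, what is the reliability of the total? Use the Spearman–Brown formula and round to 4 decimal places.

ρ_k = kρ / (1 + (k−1)ρ) = 5·0.50 / (1 + 4·0.50) = 2.500 / 3.000 = 0.8333.

0.8333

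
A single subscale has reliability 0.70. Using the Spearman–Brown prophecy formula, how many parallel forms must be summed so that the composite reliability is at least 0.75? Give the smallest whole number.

2

k ≥ ρ*(1−ρ₁)/(ρ₁(1−ρ*)) = 0.75·0.30 / (0.70·0.25) = 1.286.
Smallest integer k = 2.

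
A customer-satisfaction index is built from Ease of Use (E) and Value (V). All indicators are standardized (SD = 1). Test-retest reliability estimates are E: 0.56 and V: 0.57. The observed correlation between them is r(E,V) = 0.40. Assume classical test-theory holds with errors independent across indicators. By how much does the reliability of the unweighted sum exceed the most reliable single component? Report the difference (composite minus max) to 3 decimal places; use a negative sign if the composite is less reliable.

0.119

Var(sum) = 2 + 0.8 = 2.8; true-score variance = 1.13 + 0.8 = 1.93; composite reliability = 0.6893.
Max component reliability = 0.5700.
Difference = 0.6893 − 0.5700 = 0.119.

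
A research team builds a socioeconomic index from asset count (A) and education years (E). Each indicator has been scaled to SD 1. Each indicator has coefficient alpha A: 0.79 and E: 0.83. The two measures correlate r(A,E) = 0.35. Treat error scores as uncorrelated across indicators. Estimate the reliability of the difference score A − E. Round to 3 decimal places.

Var(A−E) = 1 + 1 − 2·0.35 = 2 − 0.7 = 1.3.
Because errors are independent across components, Cov(Tᵢ,Tⱼ) = Cov(Xᵢ,Xⱼ); the off-diagonal part of the true-score variance is the same as above.
True-score variance = [0.79 + 0.83] − 0.7 = 1.62 − 0.7 = 0.92.
Reliability = 0.92 / 1.3 = 0.708.

0.708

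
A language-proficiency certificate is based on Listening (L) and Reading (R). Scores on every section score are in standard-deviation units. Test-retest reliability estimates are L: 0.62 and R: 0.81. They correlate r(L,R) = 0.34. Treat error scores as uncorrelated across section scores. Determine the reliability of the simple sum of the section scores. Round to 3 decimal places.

0.787

Var(L+R) = 2 + 2·[0.34] = 2 + 0.68 = 2.68.
Under uncorrelated errors the observed covariances equal the true-score covariances, so only the own-variance terms attenuate.
True-score variance = [0.62 + 0.81] + 0.68 = 1.43 + 0.68 = 2.11.
Reliability = 2.11 / 2.68 = 0.787.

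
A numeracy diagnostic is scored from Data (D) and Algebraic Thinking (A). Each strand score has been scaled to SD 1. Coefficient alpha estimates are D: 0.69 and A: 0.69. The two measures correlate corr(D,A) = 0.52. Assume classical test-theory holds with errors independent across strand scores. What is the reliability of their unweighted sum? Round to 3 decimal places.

0.796

Var(D+A) = 2 + 2·[0.52] = 2 + 1.04 = 3.04.
Because errors are independent across components, Cov(Tᵢ,Tⱼ) = Cov(Xᵢ,Xⱼ); the off-diagonal part of the true-score variance is the same as above.
True-score variance = [0.69 + 0.69] + 1.04 = 1.38 + 1.04 = 2.42.
Reliability = 2.42 / 3.04 = 0.796.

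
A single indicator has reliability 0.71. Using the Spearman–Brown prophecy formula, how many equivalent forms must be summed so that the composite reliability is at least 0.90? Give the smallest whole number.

4

k ≥ ρ*(1−ρ₁)/(ρ₁(1−ρ*)) = 0.90·0.29 / (0.71·0.10) = 3.676.
Smallest integer k = 4.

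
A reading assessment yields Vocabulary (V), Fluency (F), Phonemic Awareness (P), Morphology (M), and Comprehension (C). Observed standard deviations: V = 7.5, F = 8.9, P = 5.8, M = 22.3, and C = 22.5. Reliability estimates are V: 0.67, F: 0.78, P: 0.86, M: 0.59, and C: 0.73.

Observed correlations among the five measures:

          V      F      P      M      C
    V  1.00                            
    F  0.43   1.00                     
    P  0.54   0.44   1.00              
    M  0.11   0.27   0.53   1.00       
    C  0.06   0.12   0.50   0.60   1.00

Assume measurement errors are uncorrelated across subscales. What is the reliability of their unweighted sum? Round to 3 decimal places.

0.841

Var(V+F+P+M+C) = 7.5² + 8.9² + 5.8² + 22.3² + 22.5² + 2·[7.5·8.9·0.43 + 7.5·5.8·0.54 + 7.5·22.3·0.11 + 7.5·22.5·0.06 + 8.9·5.8·0.44 + 8.9·22.3·0.27 + 8.9·22.5·0.12 + 5.8·22.3·0.53 + 5.8·22.5·0.50 + 22.3·22.5·0.60] = 1172.64 + 1231.79 = 2404.43.
With uncorrelated errors the cross-covariances are all true-score covariance, so they carry over unchanged; only the diagonal terms shrink to ρᵢσᵢ².
True-score variance = [7.5²·0.67 + 8.9²·0.78 + 5.8²·0.86 + 22.3²·0.59 + 22.5²·0.73] + 1231.79 = 791.365 + 1231.79 = 2023.16.
Reliability = 2023.16 / 2404.43 = 0.841.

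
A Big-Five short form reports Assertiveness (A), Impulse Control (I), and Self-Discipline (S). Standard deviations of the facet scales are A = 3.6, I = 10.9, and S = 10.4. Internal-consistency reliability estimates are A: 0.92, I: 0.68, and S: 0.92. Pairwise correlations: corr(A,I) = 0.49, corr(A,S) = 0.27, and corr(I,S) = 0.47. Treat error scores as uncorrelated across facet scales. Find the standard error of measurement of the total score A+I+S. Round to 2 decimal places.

6.91

Var(total) = 239.93 + 165.231 = 405.161.
True-score variance = 192.221 + 165.231 = 357.452, so reliability = 0.8822.
Error variance = 405.161 − 357.452 = 47.7088; SEM = √47.7088 = 6.91.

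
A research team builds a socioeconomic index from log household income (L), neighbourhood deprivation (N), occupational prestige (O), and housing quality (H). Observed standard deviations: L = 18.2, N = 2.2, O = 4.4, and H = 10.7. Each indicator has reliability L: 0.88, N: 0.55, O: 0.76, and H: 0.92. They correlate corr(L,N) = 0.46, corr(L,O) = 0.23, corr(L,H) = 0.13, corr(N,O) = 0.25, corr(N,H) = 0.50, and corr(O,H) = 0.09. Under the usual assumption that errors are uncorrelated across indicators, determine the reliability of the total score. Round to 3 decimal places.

Var(L+N+O+H) = 18.2² + 2.2² + 4.4² + 10.7² + 2·[18.2·2.2·0.46 + 18.2·4.4·0.23 + 18.2·10.7·0.13 + 2.2·4.4·0.25 + 2.2·10.7·0.50 + 4.4·10.7·0.09] = 469.93 + 161.16 = 631.09.
Because errors are independent across components, Cov(Tᵢ,Tⱼ) = Cov(Xᵢ,Xⱼ); the off-diagonal part of the true-score variance is the same as above.
True-score variance = [18.2²·0.88 + 2.2²·0.55 + 4.4²·0.76 + 10.7²·0.92] + 161.16 = 414.198 + 161.16 = 575.358.
Reliability = 575.358 / 631.09 = 0.912.

0.912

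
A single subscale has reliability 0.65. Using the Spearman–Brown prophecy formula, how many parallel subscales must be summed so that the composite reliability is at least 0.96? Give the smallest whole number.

13

k ≥ ρ*(1−ρ₁)/(ρ₁(1−ρ*)) = 0.96·0.35 / (0.65·0.04) = 12.923.
Smallest integer k = 13.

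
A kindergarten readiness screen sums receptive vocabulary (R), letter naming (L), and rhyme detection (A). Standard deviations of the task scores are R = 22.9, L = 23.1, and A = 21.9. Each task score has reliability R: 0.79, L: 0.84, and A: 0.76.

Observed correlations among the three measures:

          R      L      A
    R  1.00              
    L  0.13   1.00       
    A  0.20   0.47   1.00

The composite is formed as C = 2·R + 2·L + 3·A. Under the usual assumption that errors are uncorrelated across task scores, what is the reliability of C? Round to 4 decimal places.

Var(C) = 2²·22.9² + 2²·23.1² + 3²·21.9² + 2·[4·22.9·23.1·0.13 + 6·22.9·21.9·0.20 + 6·23.1·21.9·0.47] = 8548.57 + 4606.99 = 13155.6.
Under uncorrelated errors the observed covariances equal the true-score covariances, so only the own-variance terms attenuate.
True-score variance = [2²·22.9²·0.79 + 2²·23.1²·0.84 + 3²·21.9²·0.76] + 4606.99 = 6730.6 + 4606.99 = 11337.6.
Reliability = 11337.6 / 13155.6 = 0.8618.

0.8618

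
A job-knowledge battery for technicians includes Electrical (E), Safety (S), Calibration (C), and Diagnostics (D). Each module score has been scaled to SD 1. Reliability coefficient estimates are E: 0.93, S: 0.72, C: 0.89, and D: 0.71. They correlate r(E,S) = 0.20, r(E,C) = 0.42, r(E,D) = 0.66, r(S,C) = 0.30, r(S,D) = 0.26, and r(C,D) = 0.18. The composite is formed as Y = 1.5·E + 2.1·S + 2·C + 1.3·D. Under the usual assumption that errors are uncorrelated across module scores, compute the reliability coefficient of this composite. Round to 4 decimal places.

Var(Y) = 1.5² + 2.1² + 2² + 1.3² + 2·[3.15·0.20 + 3·0.42 + 1.95·0.66 + 4.2·0.30 + 2.73·0.26 + 2.6·0.18] = 12.35 + 11.2296 = 23.5796.
Because errors are independent across components, Cov(Tᵢ,Tⱼ) = Cov(Xᵢ,Xⱼ); the off-diagonal part of the true-score variance is the same as above.
True-score variance = [1.5²·0.93 + 2.1²·0.72 + 2²·0.89 + 1.3²·0.71] + 11.2296 = 10.0276 + 11.2296 = 21.2572.
Reliability = 21.2572 / 23.5796 = 0.9015.

0.9015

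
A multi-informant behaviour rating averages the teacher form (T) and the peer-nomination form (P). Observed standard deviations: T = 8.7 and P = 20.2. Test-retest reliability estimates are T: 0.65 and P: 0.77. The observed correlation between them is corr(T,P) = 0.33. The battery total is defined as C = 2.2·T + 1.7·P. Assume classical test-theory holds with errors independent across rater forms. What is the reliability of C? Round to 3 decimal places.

0.798

Var(C) = 2.2²·8.7² + 1.7²·20.2² + 2·[3.74·8.7·20.2·0.33] = 1545.58 + 433.797 = 1979.37.
Under uncorrelated errors the observed covariances equal the true-score covariances, so only the own-variance terms attenuate.
True-score variance = [2.2²·8.7²·0.65 + 1.7²·20.2²·0.77] + 433.797 = 1146.13 + 433.797 = 1579.93.
Reliability = 1579.93 / 1979.37 = 0.798.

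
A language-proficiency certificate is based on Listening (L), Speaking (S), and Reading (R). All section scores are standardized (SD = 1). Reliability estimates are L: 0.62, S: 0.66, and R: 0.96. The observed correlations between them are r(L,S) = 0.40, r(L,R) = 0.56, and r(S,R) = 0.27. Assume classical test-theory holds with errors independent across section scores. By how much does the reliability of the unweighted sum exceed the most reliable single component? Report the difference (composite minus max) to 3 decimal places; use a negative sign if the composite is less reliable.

-0.099

Var(sum) = 3 + 2.46 = 5.46; true-score variance = 2.24 + 2.46 = 4.7; composite reliability = 0.8608.
Max component reliability = 0.9600.
Difference = 0.8608 − 0.9600 = -0.099.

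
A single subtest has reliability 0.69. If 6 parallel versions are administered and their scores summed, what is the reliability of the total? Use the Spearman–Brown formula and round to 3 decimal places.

0.930

ρ_k = kρ / (1 + (k−1)ρ) = 6·0.69 / (1 + 5·0.69) = 4.140 / 4.450 = 0.930.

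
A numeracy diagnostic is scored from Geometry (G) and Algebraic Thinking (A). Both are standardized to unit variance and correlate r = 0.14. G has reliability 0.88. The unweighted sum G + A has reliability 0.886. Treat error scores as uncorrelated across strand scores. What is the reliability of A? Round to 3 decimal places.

0.860

Var(G+A) = 2 + 2·0.14 = 2.280.
True-score variance = ρ_G + ρ_A + 2·0.14, so 0.886 = (0.88 + ρ_A + 0.28) / 2.280.
ρ_A = 0.886·2.280 − 0.88 − 0.28 = 0.860.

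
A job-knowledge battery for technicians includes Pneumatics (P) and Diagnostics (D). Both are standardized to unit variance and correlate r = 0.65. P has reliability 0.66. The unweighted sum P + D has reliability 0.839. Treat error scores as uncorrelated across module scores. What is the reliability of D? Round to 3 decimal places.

Var(P+D) = 2 + 2·0.65 = 3.300.
True-score variance = ρ_P + ρ_D + 2·0.65, so 0.839 = (0.66 + ρ_D + 1.30) / 3.300.
ρ_D = 0.839·3.300 − 0.66 − 1.30 = 0.809.

0.809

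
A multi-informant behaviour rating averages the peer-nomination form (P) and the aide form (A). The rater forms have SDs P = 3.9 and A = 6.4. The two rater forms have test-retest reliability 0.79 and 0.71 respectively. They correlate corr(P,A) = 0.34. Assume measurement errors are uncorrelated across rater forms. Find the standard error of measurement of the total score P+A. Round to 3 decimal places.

Var(total) = 56.17 + 16.9728 = 73.1428.
True-score variance = 41.0975 + 16.9728 = 58.0703, so reliability = 0.7939.
Error variance = 73.1428 − 58.0703 = 15.0725; SEM = √15.0725 = 3.882.

3.882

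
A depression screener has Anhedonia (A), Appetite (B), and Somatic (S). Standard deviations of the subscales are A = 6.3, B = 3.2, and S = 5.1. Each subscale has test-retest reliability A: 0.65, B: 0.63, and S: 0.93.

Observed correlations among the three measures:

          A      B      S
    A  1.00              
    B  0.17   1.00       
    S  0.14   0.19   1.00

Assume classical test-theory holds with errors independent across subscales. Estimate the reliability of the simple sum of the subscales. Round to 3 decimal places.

Var(A+B+S) = 6.3² + 3.2² + 5.1² + 2·[6.3·3.2·0.17 + 6.3·5.1·0.14 + 3.2·5.1·0.19] = 75.94 + 22.0524 = 97.9924.
With uncorrelated errors the cross-covariances are all true-score covariance, so they carry over unchanged; only the diagonal terms shrink to ρᵢσᵢ².
True-score variance = [6.3²·0.65 + 3.2²·0.63 + 5.1²·0.93] + 22.0524 = 56.439 + 22.0524 = 78.4914.
Reliability = 78.4914 / 97.9924 = 0.801.

0.801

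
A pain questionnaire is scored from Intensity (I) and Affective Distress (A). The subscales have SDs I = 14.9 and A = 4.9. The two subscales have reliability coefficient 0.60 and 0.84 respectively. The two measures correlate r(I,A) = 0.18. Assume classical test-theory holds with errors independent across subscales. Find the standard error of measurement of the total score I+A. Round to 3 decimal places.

Var(total) = 246.02 + 26.2836 = 272.304.
True-score variance = 153.374 + 26.2836 = 179.658, so reliability = 0.6598.
Error variance = 272.304 − 179.658 = 92.6456; SEM = √92.6456 = 9.625.

9.625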